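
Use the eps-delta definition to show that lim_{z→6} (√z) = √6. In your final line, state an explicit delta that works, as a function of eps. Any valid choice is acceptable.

Suppose eps > 0. We want delta > 0 such that 0 < |z − 6| < delta implies |√z − √6| < eps.
Rationalise: √z − √6 = (z − 6)/(√z + √6), so |√z − √6| = |z − 6|/(√z + √6).
Restrict delta ≤ 6 so that |z − 6| < 6 forces z > 0, and then √z + √6 > √6.
Hence |√z − √6| < |z − 6|/√6, which is < eps once |z − 6| < √6·eps.
Take delta = min(6, √6·eps). If 0 < |z − 6| < delta then z > 0 and |√z − √6| < |z − 6|/√6 < eps.

delta = min(6, √6·eps)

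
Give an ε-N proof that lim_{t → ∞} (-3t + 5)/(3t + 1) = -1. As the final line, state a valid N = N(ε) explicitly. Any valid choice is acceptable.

N = 2/ε

Suppose ε > 0. We seek N > 0 such that t > N implies |(-3t + 5)/(3t + 1) + 1| < ε.
(-3t + 5)/(3t + 1) + 1 = (3(-3t + 5) − (-3)(3t + 1)) / (3(3t + 1)) = 18/(3(3t + 1)).
For t > 0 we have 3t + 1 > 3t, so |(-3t + 5)/(3t + 1) + 1| = 18/(3(3t + 1)) < 18/(3·3t) = 2/t.
Thus |(-3t + 5)/(3t + 1) + 1| < ε whenever t > 2/ε.
Take N = 2/ε. If t > N then |(-3t + 5)/(3t + 1) + 1| < 2/t < ε.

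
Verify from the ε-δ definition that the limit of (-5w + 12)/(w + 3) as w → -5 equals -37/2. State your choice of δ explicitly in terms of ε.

δ = min(1, (2/27)ε)

Fix ε > 0. We want δ > 0 with 0 < |w + 5| < δ ⇒ |(-5w + 12)/(w + 3) + 37/2| < ε.
Combining over a common denominator, (-5w + 12)/(w + 3) + 37/2 = [(-5w + 12)·(-2) − 37·(w + 3)] / [(-2)·(w + 3)] = -27(w + 5) / ((-2)(w + 3)).
So |(-5w + 12)/(w + 3) + 37/2| = 27|w + 5| / (2·|w + 3|).
Require δ ≤ 1, so |w + 3| ≥ |-2| − |w + 5| > 2 − 1 = 1.
Hence |(-5w + 12)/(w + 3) + 37/2| < 27|w + 5|/(2·1) = (27/2)|w + 5|, which is < ε once |w + 5| < (2/27)ε.
Take δ = min(1, (2/27)ε). Then 0 < |w + 5| < δ forces both bounds, so |(-5w + 12)/(w + 3) + 37/2| < ε.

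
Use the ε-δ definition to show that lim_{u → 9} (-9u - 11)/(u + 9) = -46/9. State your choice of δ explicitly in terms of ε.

δ = min(9, (81/35)ε)

Let ε > 0. We want δ > 0 with 0 < |u − 9| < δ ⇒ |(-9u - 11)/(u + 9) + 46/9| < ε.
Combining over a common denominator, (-9u - 11)/(u + 9) + 46/9 = [(-9u - 11)·18 − (-92)·(u + 9)] / [18·(u + 9)] = -70(u − 9) / (18(u + 9)).
So |(-9u - 11)/(u + 9) + 46/9| = 70|u − 9| / (18·|u + 9|).
Require δ ≤ 9, so |u + 9| ≥ |18| − |u − 9| > 18 − 9 = 9.
Hence |(-9u - 11)/(u + 9) + 46/9| < 70|u − 9|/(18·9) = (35/81)|u − 9|, which is < ε once |u − 9| < (81/35)ε.
Take δ = min(9, (81/35)ε). Then 0 < |u − 9| < δ forces both bounds, so |(-9u - 11)/(u + 9) + 46/9| < ε.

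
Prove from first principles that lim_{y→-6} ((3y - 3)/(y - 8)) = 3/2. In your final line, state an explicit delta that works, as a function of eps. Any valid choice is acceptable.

delta = min(7, (14/3)eps)

Fix eps > 0. We want delta > 0 with 0 < |y + 6| < delta ⇒ |(3y - 3)/(y - 8) − (3/2)| < eps.
Combining over a common denominator, (3y - 3)/(y - 8) − (3/2) = [(3y - 3)·(-14) − (-21)·(y - 8)] / [(-14)·(y - 8)] = -21(y + 6) / ((-14)(y - 8)).
So |(3y - 3)/(y - 8) − (3/2)| = 21|y + 6| / (14·|y − 8|).
Require delta ≤ 7, so |y − 8| ≥ |-14| − |y + 6| > 14 − 7 = 7.
Hence |(3y - 3)/(y - 8) − (3/2)| < 21|y + 6|/(14·7) = (3/14)|y + 6|, which is < eps once |y + 6| < (14/3)eps.
Take delta = min(7, (14/3)eps). Then 0 < |y + 6| < delta forces both bounds, so |(3y - 3)/(y - 8) − (3/2)| < eps.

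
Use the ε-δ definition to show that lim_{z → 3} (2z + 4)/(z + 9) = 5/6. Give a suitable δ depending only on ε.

δ = min(6, (36/7)ε)

Let ε > 0. We want δ > 0 with 0 < |z − 3| < δ ⇒ |(2z + 4)/(z + 9) − (5/6)| < ε.
Combining over a common denominator, (2z + 4)/(z + 9) − (5/6) = [(2z + 4)·12 − 10·(z + 9)] / [12·(z + 9)] = 14(z − 3) / (12(z + 9)).
So |(2z + 4)/(z + 9) − (5/6)| = 14|z − 3| / (12·|z + 9|).
Require δ ≤ 6, so |z + 9| ≥ |12| − |z − 3| > 12 − 6 = 6.
Hence |(2z + 4)/(z + 9) − (5/6)| < 14|z − 3|/(12·6) = (7/36)|z − 3|, which is < ε once |z − 3| < (36/7)ε.
Take δ = min(6, (36/7)ε). Then 0 < |z − 3| < δ forces both bounds, so |(2z + 4)/(z + 9) − (5/6)| < ε.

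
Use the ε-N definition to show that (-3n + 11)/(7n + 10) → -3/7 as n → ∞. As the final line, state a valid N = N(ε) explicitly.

Let ε > 0 be given. For n ≥ 1, |(-3n + 11)/(7n + 10) + 3/7| = |107|/(7(7n + 10)) = 107/(7(7n + 10)).
Since 7n + 10 ≥ 7n for n ≥ 1, this is ≤ 107/(7·7n) = (107/49)/n.
So |(-3n + 11)/(7n + 10) + 3/7| < ε whenever n > (107/49)/ε.
Take N = (107/49)/ε. If n > N then |(-3n + 11)/(7n + 10) + 3/7| ≤ (107/49)/n < ε.

N = (107/49)/ε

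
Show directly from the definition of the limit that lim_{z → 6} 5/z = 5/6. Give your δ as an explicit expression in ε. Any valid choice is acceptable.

δ = min(3, (18/5)ε)

Let ε > 0 be given. We seek δ > 0 such that 0 < |z − 6| < δ implies |5/z − (5/6)| < ε.
|5/z − (5/6)| = 5·|6 − z|/(6·|z|) = 5|z − 6|/(6|z|).
Require δ ≤ 3 so that |z| > 6 − 3 = 3, hence 6|z| > 18.
Then |5/z − (5/6)| < 5|z − 6|/18, which is < ε when |z − 6| < (18/5)ε.
Take δ = min(3, (18/5)ε). Then 0 < |z − 6| < δ gives both |z − 6| < 3 and |z − 6| < (18/5)ε, so |5/z − (5/6)| < ε.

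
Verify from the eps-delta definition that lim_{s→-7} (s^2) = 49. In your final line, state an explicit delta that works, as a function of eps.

delta = min(1, eps/15)

Fix eps > 0. We seek delta > 0 with 0 < |s + 7| < delta ⇒ |s^2 − 49| < eps.
Factor: s^2 − 49 = (s + 7)(s - 7), so |s^2 − 49| = |s + 7|·|s - 7|.
Restrict delta ≤ 1. Then |s + 7| < 1 gives |s| < 8, so by the triangle inequality |s - 7| ≤ 8 + 7 = 15.
Hence |s^2 − 49| ≤ 15|s + 7|, which is < eps once |s + 7| < eps/15.
Take delta = min(1, eps/15). If 0 < |s + 7| < delta then both bounds hold and |s^2 − 49| ≤ 15|s + 7| < 15·(eps/15) = eps.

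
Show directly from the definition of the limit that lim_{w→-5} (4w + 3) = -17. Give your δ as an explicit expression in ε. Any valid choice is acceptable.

δ = ε/4

Let ε > 0 be given. We need δ > 0 so that 0 < |w + 5| < δ implies |(4w + 3) + 17| < ε.
|(4w + 3) + 17| = |4w + 20| = 4|w + 5|.
Thus it suffices that |w + 5| < ε/4.
Choosing δ = ε/4 gives |(4w + 3) + 17| = 4|w + 5| < ε whenever |w + 5| < δ.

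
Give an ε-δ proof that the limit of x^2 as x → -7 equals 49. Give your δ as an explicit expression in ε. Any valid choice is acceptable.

δ = min(1, ε/15)

Suppose ε > 0. We seek δ > 0 with 0 < |x + 7| < δ ⇒ |x^2 − 49| < ε.
Factor: x^2 − 49 = (x + 7)(x - 7), so |x^2 − 49| = |x + 7|·|x - 7|.
Restrict δ ≤ 1. Then |x + 7| < 1 gives |x| < 8, so by the triangle inequality |x - 7| ≤ 8 + 7 = 15.
Hence |x^2 − 49| ≤ 15|x + 7|, which is < ε once |x + 7| < ε/15.
Take δ = min(1, ε/15). If 0 < |x + 7| < δ then both bounds hold and |x^2 − 49| ≤ 15|x + 7| < 15·(ε/15) = ε.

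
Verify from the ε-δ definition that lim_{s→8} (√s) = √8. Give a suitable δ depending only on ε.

Let ε > 0 be given. We want δ > 0 such that 0 < |s − 8| < δ implies |√s − √8| < ε.
Multiplying by the conjugate, |√s − √8| = |s − 8|/(√s + √8).
Restrict δ ≤ 8 so that |s − 8| < 8 forces s > 0, and then √s + √8 > √8.
Hence |√s − √8| < |s − 8|/√8, which is < ε once |s − 8| < √8·ε.
Take δ = min(8, √8·ε). If 0 < |s − 8| < δ then s > 0 and |√s − √8| < |s − 8|/√8 < ε.

δ = min(8, √8·ε)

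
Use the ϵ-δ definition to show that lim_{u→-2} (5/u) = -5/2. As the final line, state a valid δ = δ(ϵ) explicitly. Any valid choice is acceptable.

Fix ϵ > 0. We seek δ > 0 such that 0 < |u + 2| < δ implies |5/u + 5/2| < ϵ.
|5/u + 5/2| = 5·|-2 − u|/(2·|u|) = 5|u + 2|/(2|u|).
Require δ ≤ 1 so that |u| > 2 − 1 = 1, hence 2|u| > 2.
Then |5/u + 5/2| < 5|u + 2|/2, which is < ϵ when |u + 2| < (2/5)ϵ.
Take δ = min(1, (2/5)ϵ). Then 0 < |u + 2| < δ gives both |u + 2| < 1 and |u + 2| < (2/5)ϵ, so |5/u + 5/2| < ϵ.

δ = min(1, (2/5)ϵ)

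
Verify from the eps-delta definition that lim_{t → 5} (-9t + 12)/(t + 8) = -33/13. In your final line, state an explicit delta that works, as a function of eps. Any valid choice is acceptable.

delta = min(13/2, (169/168)eps)

Let eps > 0 be given. We want delta > 0 with 0 < |t − 5| < delta ⇒ |(-9t + 12)/(t + 8) + 33/13| < eps.
Combining over a common denominator, (-9t + 12)/(t + 8) + 33/13 = [(-9t + 12)·13 − (-33)·(t + 8)] / [13·(t + 8)] = -84(t − 5) / (13(t + 8)).
So |(-9t + 12)/(t + 8) + 33/13| = 84|t − 5| / (13·|t + 8|).
Require delta ≤ 13/2, so |t + 8| ≥ |13| − |t − 5| > 13 − 13/2 = 13/2.
Hence |(-9t + 12)/(t + 8) + 33/13| < 84|t − 5|/(13·(13/2)) = (168/169)|t − 5|, which is < eps once |t − 5| < (169/168)eps.
Take delta = min(13/2, (169/168)eps). Then 0 < |t − 5| < delta forces both bounds, so |(-9t + 12)/(t + 8) + 33/13| < eps.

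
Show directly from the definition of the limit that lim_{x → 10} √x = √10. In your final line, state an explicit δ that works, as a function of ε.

δ = min(10, √10·ε)

Suppose ε > 0. We want δ > 0 such that 0 < |x − 10| < δ implies |√x − √10| < ε.
Rationalise: √x − √10 = (x − 10)/(√x + √10), so |√x − √10| = |x − 10|/(√x + √10).
Restrict δ ≤ 10 so that |x − 10| < 10 forces x > 0, and then √x + √10 > √10.
Hence |√x − √10| < |x − 10|/√10, which is < ε once |x − 10| < √10·ε.
Take δ = min(10, √10·ε). If 0 < |x − 10| < δ then x > 0 and |√x − √10| < |x − 10|/√10 < ε.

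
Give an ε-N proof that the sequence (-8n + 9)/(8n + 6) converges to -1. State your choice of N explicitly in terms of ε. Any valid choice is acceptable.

N = (15/8)/ε

Let ε > 0. For n ≥ 1, |(-8n + 9)/(8n + 6) + 1| = |120|/(8(8n + 6)) = 120/(8(8n + 6)).
Since 8n + 6 ≥ 8n for n ≥ 1, this is ≤ 120/(8·8n) = (15/8)/n.
So |(-8n + 9)/(8n + 6) + 1| < ε whenever n > (15/8)/ε.
Take N = (15/8)/ε. If n > N then |(-8n + 9)/(8n + 6) + 1| ≤ (15/8)/n < ε.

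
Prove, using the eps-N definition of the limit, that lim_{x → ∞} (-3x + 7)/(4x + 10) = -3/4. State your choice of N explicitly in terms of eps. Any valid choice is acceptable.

N = (29/8)/eps

Fix eps > 0. We seek N > 0 such that x > N implies |(-3x + 7)/(4x + 10) + 3/4| < eps.
(-3x + 7)/(4x + 10) + 3/4 = (4(-3x + 7) − (-3)(4x + 10)) / (4(4x + 10)) = 58/(4(4x + 10)).
For x > 0 we have 4x + 10 > 4x, so |(-3x + 7)/(4x + 10) + 3/4| = 58/(4(4x + 10)) < 58/(4·4x) = (29/8)/x.
Thus |(-3x + 7)/(4x + 10) + 3/4| < eps whenever x > (29/8)/eps.
Take N = (29/8)/eps. If x > N then |(-3x + 7)/(4x + 10) + 3/4| < (29/8)/x < eps.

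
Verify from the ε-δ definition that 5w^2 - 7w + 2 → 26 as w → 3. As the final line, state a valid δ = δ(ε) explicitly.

δ = min(2, ε/33)

Suppose ε > 0. We want δ > 0 such that 0 < |w − 3| < δ implies |(5w^2 - 7w + 2) − 26| < ε.
(5w^2 - 7w + 2) − 26 = 5w^2 - 7w - 24 = (w − 3)(5w + 8).
So |(5w^2 - 7w + 2) − 26| = |w − 3|·|5w + 8|.
Require δ ≤ 2. Then |w − 3| < 2 gives |w| < 5, and by the triangle inequality |5w + 8| ≤ 5·5 + 8 = 33.
Hence |(5w^2 - 7w + 2) − 26| ≤ 33|w − 3| < ε provided |w − 3| < ε/33.
Choosing δ = min(2, ε/33) ensures both conditions, hence |(5w^2 - 7w + 2) − 26| < ε.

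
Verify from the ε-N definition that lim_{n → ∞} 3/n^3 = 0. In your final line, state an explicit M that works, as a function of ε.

M = (3/ε)^{1/3}

Suppose ε > 0. For n ≥ 1, |3/n^3 − 0| = 3/n^3.
3/n^3 < ε ⇔ n^3 > 3/ε ⇔ n > (3/ε)^{1/3}.
Take M = (3/ε)^{1/3}. Then n > M implies 3/n^3 < ε.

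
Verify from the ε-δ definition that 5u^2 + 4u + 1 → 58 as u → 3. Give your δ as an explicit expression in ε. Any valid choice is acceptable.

Suppose ε > 0. We want δ > 0 such that 0 < |u − 3| < δ implies |(5u^2 + 4u + 1) − 58| < ε.
(5u^2 + 4u + 1) − 58 = 5u^2 + 4u - 57 = (u − 3)(5u + 19).
So |(5u^2 + 4u + 1) − 58| = |u − 3|·|5u + 19|.
Assume first that |u − 3| < 1, so |u| < 4. Then |5u + 19| ≤ 5·4 + 19 = 39.
Hence |(5u^2 + 4u + 1) − 58| ≤ 39|u − 3| < ε provided |u − 3| < ε/39.
Take δ = min(1, ε/39). Then 0 < |u − 3| < δ gives both |u − 3| < 1 and |u − 3| < ε/39, so |(5u^2 + 4u + 1) − 58| < ε.

δ = min(1, ε/39)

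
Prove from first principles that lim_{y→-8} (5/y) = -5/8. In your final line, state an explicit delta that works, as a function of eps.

Fix eps > 0. We seek delta > 0 such that 0 < |y + 8| < delta implies |5/y + 5/8| < eps.
|5/y + 5/8| = 5·|-8 − y|/(8·|y|) = 5|y + 8|/(8|y|).
Require delta ≤ 4 so that |y| > 8 − 4 = 4, hence 8|y| > 32.
Then |5/y + 5/8| < 5|y + 8|/32, which is < eps when |y + 8| < (32/5)eps.
Take delta = min(4, (32/5)eps). Then 0 < |y + 8| < delta gives both |y + 8| < 4 and |y + 8| < (32/5)eps, so |5/y + 5/8| < eps.

delta = min(4, (32/5)eps)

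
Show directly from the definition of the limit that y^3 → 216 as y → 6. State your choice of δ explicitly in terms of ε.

Fix ε > 0. We seek δ > 0 with 0 < |y − 6| < δ ⇒ |y^3 − 216| < ε.
Factor: y^3 − 216 = (y − 6)(y^2 + 6y + 36), so |y^3 − 216| = |y − 6|·|y^2 + 6y + 36|.
Impose δ ≤ 2 so that |y| < 8; then |y^2 + 6y + 36| ≤ 148.
Hence |y^3 − 216| ≤ 148|y − 6|, which is < ε once |y − 6| < ε/148.
Take δ = min(2, ε/148). If 0 < |y − 6| < δ then both bounds hold and |y^3 − 216| ≤ 148|y − 6| < 148·(ε/148) = ε.

δ = min(2, ε/148)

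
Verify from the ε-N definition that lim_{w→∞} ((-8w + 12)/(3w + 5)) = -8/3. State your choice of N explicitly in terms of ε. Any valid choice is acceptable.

Fix ε > 0. We seek N > 0 such that w > N implies |(-8w + 12)/(3w + 5) + 8/3| < ε.
(-8w + 12)/(3w + 5) + 8/3 = (3(-8w + 12) − (-8)(3w + 5)) / (3(3w + 5)) = 76/(3(3w + 5)).
For w > 0 we have 3w + 5 > 3w, so |(-8w + 12)/(3w + 5) + 8/3| = 76/(3(3w + 5)) < 76/(3·3w) = (76/9)/w.
Thus |(-8w + 12)/(3w + 5) + 8/3| < ε whenever w > (76/9)/ε.
Take N = (76/9)/ε. If w > N then |(-8w + 12)/(3w + 5) + 8/3| < (76/9)/w < ε.

N = (76/9)/ε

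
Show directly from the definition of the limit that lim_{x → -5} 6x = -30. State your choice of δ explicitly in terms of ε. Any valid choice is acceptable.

Fix ε > 0. We need δ > 0 so that 0 < |x + 5| < δ implies |(6x) + 30| < ε.
Since (6x) + 30 = 6(x + 5), we have |(6x) + 30| = 6|x + 5|.
So 6|x + 5| < ε exactly when |x + 5| < ε/6.
Choosing δ = ε/6 gives |(6x) + 30| = 6|x + 5| < ε whenever |x + 5| < δ.

δ = ε/6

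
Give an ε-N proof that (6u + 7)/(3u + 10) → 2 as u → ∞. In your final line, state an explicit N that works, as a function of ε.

N = (13/3)/ε

Let ε > 0 be given. We seek N > 0 such that u > N implies |(6u + 7)/(3u + 10) − 2| < ε.
(6u + 7)/(3u + 10) − 2 = (3(6u + 7) − 6(3u + 10)) / (3(3u + 10)) = -39/(3(3u + 10)).
For u > 0 we have 3u + 10 > 3u, so |(6u + 7)/(3u + 10) − 2| = 39/(3(3u + 10)) < 39/(3·3u) = (13/3)/u.
Thus |(6u + 7)/(3u + 10) − 2| < ε whenever u > (13/3)/ε.
Take N = (13/3)/ε. If u > N then |(6u + 7)/(3u + 10) − 2| < (13/3)/u < ε.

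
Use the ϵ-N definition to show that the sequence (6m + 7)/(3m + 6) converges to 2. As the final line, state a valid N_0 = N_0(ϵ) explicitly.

Fix ϵ > 0. For m ≥ 1, |(6m + 7)/(3m + 6) − 2| = |-15|/(3(3m + 6)) = 15/(3(3m + 6)).
Since 3m + 6 ≥ 3m for m ≥ 1, this is ≤ 15/(3·3m) = (5/3)/m.
So |(6m + 7)/(3m + 6) − 2| < ϵ whenever m > (5/3)/ϵ.
Take N_0 = (5/3)/ϵ. If m > N_0 then |(6m + 7)/(3m + 6) − 2| ≤ (5/3)/m < ϵ.

N_0 = (5/3)/ϵ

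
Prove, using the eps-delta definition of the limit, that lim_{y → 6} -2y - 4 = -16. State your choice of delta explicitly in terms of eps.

Let eps > 0. We need delta > 0 so that 0 < |y − 6| < delta implies |(-2y - 4) + 16| < eps.
|(-2y - 4) + 16| = |-2y + 12| = 2|y − 6|.
So 2|y − 6| < eps exactly when |y − 6| < eps/2.
Choosing delta = eps/2 gives |(-2y - 4) + 16| = 2|y − 6| < eps whenever |y − 6| < delta.

delta = eps/2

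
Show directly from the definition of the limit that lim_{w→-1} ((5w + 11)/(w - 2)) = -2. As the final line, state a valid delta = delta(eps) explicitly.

delta = min(3/2, (3/14)eps)

Suppose eps > 0. We want delta > 0 with 0 < |w + 1| < delta ⇒ |(5w + 11)/(w - 2) + 2| < eps.
Combining over a common denominator, (5w + 11)/(w - 2) + 2 = [(5w + 11)·(-3) − 6·(w - 2)] / [(-3)·(w - 2)] = -21(w + 1) / ((-3)(w - 2)).
So |(5w + 11)/(w - 2) + 2| = 21|w + 1| / (3·|w − 2|).
Restrict delta ≤ 3/2. Then |w + 1| < 3/2 gives |w − 2| = |(w + 1) + (-3)| ≥ 3 − 3/2 = 3/2.
Hence |(5w + 11)/(w - 2) + 2| < 21|w + 1|/(3·(3/2)) = (14/3)|w + 1|, which is < eps once |w + 1| < (3/14)eps.
Take delta = min(3/2, (3/14)eps). Then 0 < |w + 1| < delta forces both bounds, so |(5w + 11)/(w - 2) + 2| < eps.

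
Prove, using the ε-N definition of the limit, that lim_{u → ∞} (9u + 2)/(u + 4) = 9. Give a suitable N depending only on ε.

Fix ε > 0. We seek N > 0 such that u > N implies |(9u + 2)/(u + 4) − 9| < ε.
(9u + 2)/(u + 4) − 9 = ((9u + 2) − 9(u + 4)) / ((u + 4)) = -34/((u + 4)).
For u > 0 we have u + 4 > u, so |(9u + 2)/(u + 4) − 9| = 34/((u + 4)) < 34/(u) = 34/u.
Thus |(9u + 2)/(u + 4) − 9| < ε whenever u > 34/ε.
Take N = 34/ε. If u > N then |(9u + 2)/(u + 4) − 9| < 34/u < ε.

N = 34/ε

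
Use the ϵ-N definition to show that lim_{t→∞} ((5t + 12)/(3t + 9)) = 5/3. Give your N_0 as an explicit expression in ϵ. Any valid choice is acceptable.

N_0 = 1/ϵ

Let ϵ > 0 be given. We seek N_0 > 0 such that t > N_0 implies |(5t + 12)/(3t + 9) − (5/3)| < ϵ.
(5t + 12)/(3t + 9) − (5/3) = (3(5t + 12) − 5(3t + 9)) / (3(3t + 9)) = -9/(3(3t + 9)).
For t > 0 we have 3t + 9 > 3t, so |(5t + 12)/(3t + 9) − (5/3)| = 9/(3(3t + 9)) < 9/(3·3t) = 1/t.
Thus |(5t + 12)/(3t + 9) − (5/3)| < ϵ whenever t > 1/ϵ.
Take N_0 = 1/ϵ. If t > N_0 then |(5t + 12)/(3t + 9) − (5/3)| < 1/t < ϵ.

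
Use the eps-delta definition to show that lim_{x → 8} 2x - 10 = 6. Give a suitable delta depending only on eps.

delta = eps/2

Suppose eps > 0. We need delta > 0 so that 0 < |x − 8| < delta implies |(2x - 10) − 6| < eps.
Since (2x - 10) − 6 = 2(x − 8), we have |(2x - 10) − 6| = 2|x − 8|.
So 2|x − 8| < eps exactly when |x − 8| < eps/2.
Choosing delta = eps/2 gives |(2x - 10) − 6| = 2|x − 8| < eps whenever |x − 8| < delta.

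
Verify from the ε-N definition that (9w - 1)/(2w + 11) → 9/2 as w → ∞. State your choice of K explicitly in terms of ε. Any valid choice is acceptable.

Let ε > 0 be given. We seek K > 0 such that w > K implies |(9w - 1)/(2w + 11) − (9/2)| < ε.
(9w - 1)/(2w + 11) − (9/2) = (2(9w - 1) − 9(2w + 11)) / (2(2w + 11)) = -101/(2(2w + 11)).
For w > 0 we have 2w + 11 > 2w, so |(9w - 1)/(2w + 11) − (9/2)| = 101/(2(2w + 11)) < 101/(2·2w) = (101/4)/w.
Thus |(9w - 1)/(2w + 11) − (9/2)| < ε whenever w > (101/4)/ε.
Take K = (101/4)/ε. If w > K then |(9w - 1)/(2w + 11) − (9/2)| < (101/4)/w < ε.

K = (101/4)/ε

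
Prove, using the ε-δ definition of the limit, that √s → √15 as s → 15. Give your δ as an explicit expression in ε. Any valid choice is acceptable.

Let ε > 0. We want δ > 0 such that 0 < |s − 15| < δ implies |√s − √15| < ε.
Rationalise: √s − √15 = (s − 15)/(√s + √15), so |√s − √15| = |s − 15|/(√s + √15).
Restrict δ ≤ 15 so that |s − 15| < 15 forces s > 0, and then √s + √15 > √15.
Hence |√s − √15| < |s − 15|/√15, which is < ε once |s − 15| < √15·ε.
Take δ = min(15, √15·ε). If 0 < |s − 15| < δ then s > 0 and |√s − √15| < |s − 15|/√15 < ε.

δ = min(15, √15·ε)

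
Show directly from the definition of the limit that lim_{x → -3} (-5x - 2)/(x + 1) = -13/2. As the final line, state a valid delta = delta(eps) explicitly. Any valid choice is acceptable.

delta = min(1, (2/3)eps)

Let eps > 0 be given. We want delta > 0 with 0 < |x + 3| < delta ⇒ |(-5x - 2)/(x + 1) + 13/2| < eps.
Combining over a common denominator, (-5x - 2)/(x + 1) + 13/2 = [(-5x - 2)·(-2) − 13·(x + 1)] / [(-2)·(x + 1)] = -3(x + 3) / ((-2)(x + 1)).
So |(-5x - 2)/(x + 1) + 13/2| = 3|x + 3| / (2·|x + 1|).
Require delta ≤ 1, so |x + 1| ≥ |-2| − |x + 3| > 2 − 1 = 1.
Hence |(-5x - 2)/(x + 1) + 13/2| < 3|x + 3|/(2·1) = (3/2)|x + 3|, which is < eps once |x + 3| < (2/3)eps.
Take delta = min(1, (2/3)eps). Then 0 < |x + 3| < delta forces both bounds, so |(-5x - 2)/(x + 1) + 13/2| < eps.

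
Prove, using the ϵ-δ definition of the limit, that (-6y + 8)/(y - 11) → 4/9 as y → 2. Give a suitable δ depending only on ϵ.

δ = min(9/2, (81/116)ϵ)

Let ϵ > 0 be given. We want δ > 0 with 0 < |y − 2| < δ ⇒ |(-6y + 8)/(y - 11) − (4/9)| < ϵ.
Combining over a common denominator, (-6y + 8)/(y - 11) − (4/9) = [(-6y + 8)·(-9) − (-4)·(y - 11)] / [(-9)·(y - 11)] = 58(y − 2) / ((-9)(y - 11)).
So |(-6y + 8)/(y - 11) − (4/9)| = 58|y − 2| / (9·|y − 11|).
Restrict δ ≤ 9/2. Then |y − 2| < 9/2 gives |y − 11| = |(y − 2) + (-9)| ≥ 9 − 9/2 = 9/2.
Hence |(-6y + 8)/(y - 11) − (4/9)| < 58|y − 2|/(9·(9/2)) = (116/81)|y − 2|, which is < ϵ once |y − 2| < (81/116)ϵ.
Take δ = min(9/2, (81/116)ϵ). Then 0 < |y − 2| < δ forces both bounds, so |(-6y + 8)/(y - 11) − (4/9)| < ϵ.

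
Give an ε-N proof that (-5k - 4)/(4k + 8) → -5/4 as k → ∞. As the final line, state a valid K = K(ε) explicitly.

Let ε > 0 be given. For k ≥ 1, |(-5k - 4)/(4k + 8) + 5/4| = |24|/(4(4k + 8)) = 24/(4(4k + 8)).
Since 4k + 8 ≥ 4k for k ≥ 1, this is ≤ 24/(4·4k) = (3/2)/k.
So |(-5k - 4)/(4k + 8) + 5/4| < ε whenever k > (3/2)/ε.
Take K = (3/2)/ε. If k > K then |(-5k - 4)/(4k + 8) + 5/4| ≤ (3/2)/k < ε.

K = (3/2)/ε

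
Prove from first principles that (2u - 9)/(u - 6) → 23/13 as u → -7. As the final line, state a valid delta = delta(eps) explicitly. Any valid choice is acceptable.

Let eps > 0. We want delta > 0 with 0 < |u + 7| < delta ⇒ |(2u - 9)/(u - 6) − (23/13)| < eps.
Combining over a common denominator, (2u - 9)/(u - 6) − (23/13) = [(2u - 9)·(-13) − (-23)·(u - 6)] / [(-13)·(u - 6)] = -3(u + 7) / ((-13)(u - 6)).
So |(2u - 9)/(u - 6) − (23/13)| = 3|u + 7| / (13·|u − 6|).
Require delta ≤ 13/2, so |u − 6| ≥ |-13| − |u + 7| > 13 − 13/2 = 13/2.
Hence |(2u - 9)/(u - 6) − (23/13)| < 3|u + 7|/(13·(13/2)) = (6/169)|u + 7|, which is < eps once |u + 7| < (169/6)eps.
Take delta = min(13/2, (169/6)eps). Then 0 < |u + 7| < delta forces both bounds, so |(2u - 9)/(u - 6) − (23/13)| < eps.

delta = min(13/2, (169/6)eps)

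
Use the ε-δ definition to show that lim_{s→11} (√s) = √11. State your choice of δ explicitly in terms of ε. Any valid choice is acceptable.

Suppose ε > 0. We want δ > 0 such that 0 < |s − 11| < δ implies |√s − √11| < ε.
Rationalise: √s − √11 = (s − 11)/(√s + √11), so |√s − √11| = |s − 11|/(√s + √11).
Restrict δ ≤ 11 so that |s − 11| < 11 forces s > 0, and then √s + √11 > √11.
Hence |√s − √11| < |s − 11|/√11, which is < ε once |s − 11| < √11·ε.
Take δ = min(11, √11·ε). If 0 < |s − 11| < δ then s > 0 and |√s − √11| < |s − 11|/√11 < ε.

δ = min(11, √11·ε)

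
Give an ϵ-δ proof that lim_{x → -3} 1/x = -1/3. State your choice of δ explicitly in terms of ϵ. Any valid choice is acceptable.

δ = min(3/2, (9/2)ϵ)

Suppose ϵ > 0. We seek δ > 0 such that 0 < |x + 3| < δ implies |1/x + 1/3| < ϵ.
|1/x + 1/3| = |-3 − x|/(3·|x|) = |x + 3|/(3|x|).
Restrict δ ≤ 3/2. Then |x + 3| < 3/2 gives |x| > 3/2, so 3|x| > 9/2.
Then |1/x + 1/3| < |x + 3|/(9/2), which is < ϵ when |x + 3| < (9/2)ϵ.
Take δ = min(3/2, (9/2)ϵ). Then 0 < |x + 3| < δ gives both |x + 3| < 3/2 and |x + 3| < (9/2)ϵ, so |1/x + 1/3| < ϵ.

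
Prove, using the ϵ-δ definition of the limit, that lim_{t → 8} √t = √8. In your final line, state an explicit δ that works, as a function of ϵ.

Suppose ϵ > 0. We want δ > 0 such that 0 < |t − 8| < δ implies |√t − √8| < ϵ.
Rationalise: √t − √8 = (t − 8)/(√t + √8), so |√t − √8| = |t − 8|/(√t + √8).
Restrict δ ≤ 8 so that |t − 8| < 8 forces t > 0, and then √t + √8 > √8.
Hence |√t − √8| < |t − 8|/√8, which is < ϵ once |t − 8| < √8·ϵ.
Take δ = min(8, √8·ϵ). If 0 < |t − 8| < δ then t > 0 and |√t − √8| < |t − 8|/√8 < ϵ.

δ = min(8, √8·ϵ)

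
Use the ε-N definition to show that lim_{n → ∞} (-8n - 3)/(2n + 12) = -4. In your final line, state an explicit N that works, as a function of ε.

N = (45/2)/ε

Fix ε > 0. For n ≥ 1, |(-8n - 3)/(2n + 12) + 4| = |90|/(2(2n + 12)) = 90/(2(2n + 12)).
Since 2n + 12 ≥ 2n for n ≥ 1, this is ≤ 90/(2·2n) = (45/2)/n.
So |(-8n - 3)/(2n + 12) + 4| < ε whenever n > (45/2)/ε.
Take N = (45/2)/ε. If n > N then |(-8n - 3)/(2n + 12) + 4| ≤ (45/2)/n < ε.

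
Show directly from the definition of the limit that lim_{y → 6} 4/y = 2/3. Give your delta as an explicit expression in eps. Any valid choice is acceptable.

delta = min(3, (9/2)eps)

Fix eps > 0. We seek delta > 0 such that 0 < |y − 6| < delta implies |4/y − (2/3)| < eps.
|4/y − (2/3)| = 4·|6 − y|/(6·|y|) = 4|y − 6|/(6|y|).
Restrict delta ≤ 3. Then |y − 6| < 3 gives |y| > 3, so 6|y| > 18.
Then |4/y − (2/3)| < 4|y − 6|/18, which is < eps when |y − 6| < (9/2)eps.
Take delta = min(3, (9/2)eps). Then 0 < |y − 6| < delta gives both |y − 6| < 3 and |y − 6| < (9/2)eps, so |4/y − (2/3)| < eps.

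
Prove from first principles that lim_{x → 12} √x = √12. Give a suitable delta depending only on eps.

Suppose eps > 0. We want delta > 0 such that 0 < |x − 12| < delta implies |√x − √12| < eps.
Multiplying by the conjugate, |√x − √12| = |x − 12|/(√x + √12).
Restrict delta ≤ 12 so that |x − 12| < 12 forces x > 0, and then √x + √12 > √12.
Hence |√x − √12| < |x − 12|/√12, which is < eps once |x − 12| < √12·eps.
Take delta = min(12, √12·eps). If 0 < |x − 12| < delta then x > 0 and |√x − √12| < |x − 12|/√12 < eps.

delta = min(12, √12·eps)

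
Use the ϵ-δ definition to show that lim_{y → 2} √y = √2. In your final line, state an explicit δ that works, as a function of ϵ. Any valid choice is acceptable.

Fix ϵ > 0. We want δ > 0 such that 0 < |y − 2| < δ implies |√y − √2| < ϵ.
Multiplying by the conjugate, |√y − √2| = |y − 2|/(√y + √2).
Restrict δ ≤ 2 so that |y − 2| < 2 forces y > 0, and then √y + √2 > √2.
Hence |√y − √2| < |y − 2|/√2, which is < ϵ once |y − 2| < √2·ϵ.
Take δ = min(2, √2·ϵ). If 0 < |y − 2| < δ then y > 0 and |√y − √2| < |y − 2|/√2 < ϵ.

δ = min(2, √2·ϵ)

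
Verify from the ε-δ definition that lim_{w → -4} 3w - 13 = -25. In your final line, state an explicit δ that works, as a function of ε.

Let ε > 0 be given. We need δ > 0 so that 0 < |w + 4| < δ implies |(3w - 13) + 25| < ε.
Since (3w - 13) + 25 = 3(w + 4), we have |(3w - 13) + 25| = 3|w + 4|.
Thus it suffices that |w + 4| < ε/3.
Take δ = ε/3. If 0 < |w + 4| < δ then |(3w - 13) + 25| = 3|w + 4| < 3·(ε/3) = ε.

δ = ε/3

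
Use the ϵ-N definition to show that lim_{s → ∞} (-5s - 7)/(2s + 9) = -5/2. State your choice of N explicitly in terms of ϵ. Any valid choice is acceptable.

Suppose ϵ > 0. We seek N > 0 such that s > N implies |(-5s - 7)/(2s + 9) + 5/2| < ϵ.
(-5s - 7)/(2s + 9) + 5/2 = (2(-5s - 7) − (-5)(2s + 9)) / (2(2s + 9)) = 31/(2(2s + 9)).
For s > 0 we have 2s + 9 > 2s, so |(-5s - 7)/(2s + 9) + 5/2| = 31/(2(2s + 9)) < 31/(2·2s) = (31/4)/s.
Thus |(-5s - 7)/(2s + 9) + 5/2| < ϵ whenever s > (31/4)/ϵ.
Take N = (31/4)/ϵ. If s > N then |(-5s - 7)/(2s + 9) + 5/2| < (31/4)/s < ϵ.

N = (31/4)/ϵ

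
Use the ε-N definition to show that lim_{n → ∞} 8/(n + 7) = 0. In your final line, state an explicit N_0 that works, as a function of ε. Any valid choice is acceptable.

N_0 = 8/ε

Let ε > 0 be given. For n ≥ 1, |8/(n + 7) − 0| = 8/(n + 7) ≤ 8/n.
We need 8/n < ε, i.e. n > 8/ε.
Take N_0 = 8/ε. If n > N_0 then |8/(n + 7)| ≤ 8/n < ε.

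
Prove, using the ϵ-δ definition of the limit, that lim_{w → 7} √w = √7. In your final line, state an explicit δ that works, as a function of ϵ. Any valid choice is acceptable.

Let ϵ > 0 be given. We want δ > 0 such that 0 < |w − 7| < δ implies |√w − √7| < ϵ.
Rationalise: √w − √7 = (w − 7)/(√w + √7), so |√w − √7| = |w − 7|/(√w + √7).
Restrict δ ≤ 7 so that |w − 7| < 7 forces w > 0, and then √w + √7 > √7.
Hence |√w − √7| < |w − 7|/√7, which is < ϵ once |w − 7| < √7·ϵ.
Take δ = min(7, √7·ϵ). If 0 < |w − 7| < δ then w > 0 and |√w − √7| < |w − 7|/√7 < ϵ.

δ = min(7, √7·ϵ)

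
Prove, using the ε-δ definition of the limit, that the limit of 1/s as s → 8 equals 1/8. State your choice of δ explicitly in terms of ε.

δ = min(4, 32ε)

Let ε > 0 be given. We seek δ > 0 such that 0 < |s − 8| < δ implies |1/s − (1/8)| < ε.
|1/s − (1/8)| = |8 − s|/(8·|s|) = |s − 8|/(8|s|).
Require δ ≤ 4 so that |s| > 8 − 4 = 4, hence 8|s| > 32.
Then |1/s − (1/8)| < |s − 8|/32, which is < ε when |s − 8| < 32ε.
Take δ = min(4, 32ε). Then 0 < |s − 8| < δ gives both |s − 8| < 4 and |s − 8| < 32ε, so |1/s − (1/8)| < ε.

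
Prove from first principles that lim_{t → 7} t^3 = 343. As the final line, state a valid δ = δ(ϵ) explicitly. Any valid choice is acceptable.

Let ϵ > 0 be given. We seek δ > 0 with 0 < |t − 7| < δ ⇒ |t^3 − 343| < ϵ.
Factor: t^3 − 343 = (t − 7)(t^2 + 7t + 49), so |t^3 − 343| = |t − 7|·|t^2 + 7t + 49|.
Restrict δ ≤ 2. Then |t − 7| < 2 gives |t| < 9, so by the triangle inequality |t^2 + 7t + 49| ≤ 9^2 + 7·9 + 49 = 193.
Hence |t^3 − 343| ≤ 193|t − 7|, which is < ϵ once |t − 7| < ϵ/193.
Take δ = min(2, ϵ/193). If 0 < |t − 7| < δ then both bounds hold and |t^3 − 343| ≤ 193|t − 7| < 193·(ϵ/193) = ϵ.

δ = min(2, ϵ/193)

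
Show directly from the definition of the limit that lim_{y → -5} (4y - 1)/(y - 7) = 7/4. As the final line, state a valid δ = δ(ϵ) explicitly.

Suppose ϵ > 0. We want δ > 0 with 0 < |y + 5| < δ ⇒ |(4y - 1)/(y - 7) − (7/4)| < ϵ.
Combining over a common denominator, (4y - 1)/(y - 7) − (7/4) = [(4y - 1)·(-12) − (-21)·(y - 7)] / [(-12)·(y - 7)] = -27(y + 5) / ((-12)(y - 7)).
So |(4y - 1)/(y - 7) − (7/4)| = 27|y + 5| / (12·|y − 7|).
Restrict δ ≤ 6. Then |y + 5| < 6 gives |y − 7| = |(y + 5) + (-12)| ≥ 12 − 6 = 6.
Hence |(4y - 1)/(y - 7) − (7/4)| < 27|y + 5|/(12·6) = (3/8)|y + 5|, which is < ϵ once |y + 5| < (8/3)ϵ.
Take δ = min(6, (8/3)ϵ). Then 0 < |y + 5| < δ forces both bounds, so |(4y - 1)/(y - 7) − (7/4)| < ϵ.

δ = min(6, (8/3)ϵ)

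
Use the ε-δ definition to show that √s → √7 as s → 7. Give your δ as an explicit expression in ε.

Let ε > 0. We want δ > 0 such that 0 < |s − 7| < δ implies |√s − √7| < ε.
Multiplying by the conjugate, |√s − √7| = |s − 7|/(√s + √7).
Restrict δ ≤ 7 so that |s − 7| < 7 forces s > 0, and then √s + √7 > √7.
Hence |√s − √7| < |s − 7|/√7, which is < ε once |s − 7| < √7·ε.
Take δ = min(7, √7·ε). If 0 < |s − 7| < δ then s > 0 and |√s − √7| < |s − 7|/√7 < ε.

δ = min(7, √7·ε)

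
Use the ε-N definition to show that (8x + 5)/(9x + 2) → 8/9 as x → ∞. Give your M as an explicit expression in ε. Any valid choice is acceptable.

M = (29/81)/ε

Suppose ε > 0. We seek M > 0 such that x > M implies |(8x + 5)/(9x + 2) − (8/9)| < ε.
(8x + 5)/(9x + 2) − (8/9) = (9(8x + 5) − 8(9x + 2)) / (9(9x + 2)) = 29/(9(9x + 2)).
For x > 0 we have 9x + 2 > 9x, so |(8x + 5)/(9x + 2) − (8/9)| = 29/(9(9x + 2)) < 29/(9·9x) = (29/81)/x.
Thus |(8x + 5)/(9x + 2) − (8/9)| < ε whenever x > (29/81)/ε.
Take M = (29/81)/ε. If x > M then |(8x + 5)/(9x + 2) − (8/9)| < (29/81)/x < ε.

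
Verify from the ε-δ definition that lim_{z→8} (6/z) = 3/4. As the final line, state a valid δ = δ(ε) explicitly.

δ = min(4, (16/3)ε)

Let ε > 0. We seek δ > 0 such that 0 < |z − 8| < δ implies |6/z − (3/4)| < ε.
|6/z − (3/4)| = 6·|8 − z|/(8·|z|) = 6|z − 8|/(8|z|).
Require δ ≤ 4 so that |z| > 8 − 4 = 4, hence 8|z| > 32.
Then |6/z − (3/4)| < 6|z − 8|/32, which is < ε when |z − 8| < (16/3)ε.
Take δ = min(4, (16/3)ε). Then 0 < |z − 8| < δ gives both |z − 8| < 4 and |z − 8| < (16/3)ε, so |6/z − (3/4)| < ε.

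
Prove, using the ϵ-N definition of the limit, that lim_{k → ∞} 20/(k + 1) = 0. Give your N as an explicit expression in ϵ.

Fix ϵ > 0. For k ≥ 1, |20/(k + 1) − 0| = 20/(k + 1) ≤ 20/k.
We need 20/k < ϵ, i.e. k > 20/ϵ.
Take N = 20/ϵ. If k > N then |20/(k + 1)| ≤ 20/k < ϵ.

N = 20/ϵ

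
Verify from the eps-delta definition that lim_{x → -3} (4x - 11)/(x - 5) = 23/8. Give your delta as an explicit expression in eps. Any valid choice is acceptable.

delta = min(4, (32/9)eps)

Let eps > 0 be given. We want delta > 0 with 0 < |x + 3| < delta ⇒ |(4x - 11)/(x - 5) − (23/8)| < eps.
Combining over a common denominator, (4x - 11)/(x - 5) − (23/8) = [(4x - 11)·(-8) − (-23)·(x - 5)] / [(-8)·(x - 5)] = -9(x + 3) / ((-8)(x - 5)).
So |(4x - 11)/(x - 5) − (23/8)| = 9|x + 3| / (8·|x − 5|).
Require delta ≤ 4, so |x − 5| ≥ |-8| − |x + 3| > 8 − 4 = 4.
Hence |(4x - 11)/(x - 5) − (23/8)| < 9|x + 3|/(8·4) = (9/32)|x + 3|, which is < eps once |x + 3| < (32/9)eps.
Take delta = min(4, (32/9)eps). Then 0 < |x + 3| < delta forces both bounds, so |(4x - 11)/(x - 5) − (23/8)| < eps.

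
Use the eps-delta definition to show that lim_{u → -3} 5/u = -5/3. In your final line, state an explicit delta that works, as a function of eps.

delta = min(3/2, (9/10)eps)

Suppose eps > 0. We seek delta > 0 such that 0 < |u + 3| < delta implies |5/u + 5/3| < eps.
|5/u + 5/3| = 5·|-3 − u|/(3·|u|) = 5|u + 3|/(3|u|).
Restrict delta ≤ 3/2. Then |u + 3| < 3/2 gives |u| > 3/2, so 3|u| > 9/2.
Then |5/u + 5/3| < 5|u + 3|/(9/2), which is < eps when |u + 3| < (9/10)eps.
Take delta = min(3/2, (9/10)eps). Then 0 < |u + 3| < delta gives both |u + 3| < 3/2 and |u + 3| < (9/10)eps, so |5/u + 5/3| < eps.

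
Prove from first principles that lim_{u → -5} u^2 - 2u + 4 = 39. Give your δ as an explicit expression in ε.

δ = min(1, ε/13)

Fix ε > 0. We want δ > 0 such that 0 < |u + 5| < δ implies |(u^2 - 2u + 4) − 39| < ε.
(u^2 - 2u + 4) − 39 = u^2 - 2u - 35 = (u + 5)(u - 7).
So |(u^2 - 2u + 4) − 39| = |u + 5|·|u - 7|.
Require δ ≤ 1. Then |u + 5| < 1 gives |u| < 6, and by the triangle inequality |u - 7| ≤ 6 + 7 = 13.
Hence |(u^2 - 2u + 4) − 39| ≤ 13|u + 5| < ε provided |u + 5| < ε/13.
Take δ = min(1, ε/13). Then 0 < |u + 5| < δ gives both |u + 5| < 1 and |u + 5| < ε/13, so |(u^2 - 2u + 4) − 39| < ε.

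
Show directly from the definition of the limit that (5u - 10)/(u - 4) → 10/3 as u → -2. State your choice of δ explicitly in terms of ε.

Suppose ε > 0. We want δ > 0 with 0 < |u + 2| < δ ⇒ |(5u - 10)/(u - 4) − (10/3)| < ε.
Combining over a common denominator, (5u - 10)/(u - 4) − (10/3) = [(5u - 10)·(-6) − (-20)·(u - 4)] / [(-6)·(u - 4)] = -10(u + 2) / ((-6)(u - 4)).
So |(5u - 10)/(u - 4) − (10/3)| = 10|u + 2| / (6·|u − 4|).
Restrict δ ≤ 3. Then |u + 2| < 3 gives |u − 4| = |(u + 2) + (-6)| ≥ 6 − 3 = 3.
Hence |(5u - 10)/(u - 4) − (10/3)| < 10|u + 2|/(6·3) = (5/9)|u + 2|, which is < ε once |u + 2| < (9/5)ε.
Take δ = min(3, (9/5)ε). Then 0 < |u + 2| < δ forces both bounds, so |(5u - 10)/(u - 4) − (10/3)| < ε.

δ = min(3, (9/5)ε)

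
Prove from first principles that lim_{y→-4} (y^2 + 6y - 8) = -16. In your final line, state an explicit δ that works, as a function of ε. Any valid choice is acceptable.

Let ε > 0 be given. We want δ > 0 such that 0 < |y + 4| < δ implies |(y^2 + 6y - 8) + 16| < ε.
(y^2 + 6y - 8) + 16 = y^2 + 6y + 8 = (y + 4)(y + 2).
So |(y^2 + 6y - 8) + 16| = |y + 4|·|y + 2|.
Assume first that |y + 4| < 2, so |y| < 6. Then |y + 2| ≤ 6 + 2 = 8.
Hence |(y^2 + 6y - 8) + 16| ≤ 8|y + 4| < ε provided |y + 4| < ε/8.
Choosing δ = min(2, ε/8) ensures both conditions, hence |(y^2 + 6y - 8) + 16| < ε.

δ = min(2, ε/8)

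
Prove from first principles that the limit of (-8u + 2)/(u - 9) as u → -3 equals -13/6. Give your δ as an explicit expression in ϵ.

δ = min(6, (36/35)ϵ)

Let ϵ > 0 be given. We want δ > 0 with 0 < |u + 3| < δ ⇒ |(-8u + 2)/(u - 9) + 13/6| < ϵ.
Combining over a common denominator, (-8u + 2)/(u - 9) + 13/6 = [(-8u + 2)·(-12) − 26·(u - 9)] / [(-12)·(u - 9)] = 70(u + 3) / ((-12)(u - 9)).
So |(-8u + 2)/(u - 9) + 13/6| = 70|u + 3| / (12·|u − 9|).
Restrict δ ≤ 6. Then |u + 3| < 6 gives |u − 9| = |(u + 3) + (-12)| ≥ 12 − 6 = 6.
Hence |(-8u + 2)/(u - 9) + 13/6| < 70|u + 3|/(12·6) = (35/36)|u + 3|, which is < ϵ once |u + 3| < (36/35)ϵ.
Take δ = min(6, (36/35)ϵ). Then 0 < |u + 3| < δ forces both bounds, so |(-8u + 2)/(u - 9) + 13/6| < ϵ.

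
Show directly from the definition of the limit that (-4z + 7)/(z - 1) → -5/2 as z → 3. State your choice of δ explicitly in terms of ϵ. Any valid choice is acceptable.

δ = min(1, (2/3)ϵ)

Suppose ϵ > 0. We want δ > 0 with 0 < |z − 3| < δ ⇒ |(-4z + 7)/(z - 1) + 5/2| < ϵ.
Combining over a common denominator, (-4z + 7)/(z - 1) + 5/2 = [(-4z + 7)·2 − (-5)·(z - 1)] / [2·(z - 1)] = -3(z − 3) / (2(z - 1)).
So |(-4z + 7)/(z - 1) + 5/2| = 3|z − 3| / (2·|z − 1|).
Restrict δ ≤ 1. Then |z − 3| < 1 gives |z − 1| = |(z − 3) + 2| ≥ 2 − 1 = 1.
Hence |(-4z + 7)/(z - 1) + 5/2| < 3|z − 3|/(2·1) = (3/2)|z − 3|, which is < ϵ once |z − 3| < (2/3)ϵ.
Take δ = min(1, (2/3)ϵ). Then 0 < |z − 3| < δ forces both bounds, so |(-4z + 7)/(z - 1) + 5/2| < ϵ.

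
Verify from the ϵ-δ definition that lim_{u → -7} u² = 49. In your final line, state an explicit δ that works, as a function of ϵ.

Let ϵ > 0. We seek δ > 0 with 0 < |u + 7| < δ ⇒ |u² − 49| < ϵ.
Factor: u² − 49 = (u + 7)(u - 7), so |u² − 49| = |u + 7|·|u - 7|.
Impose δ ≤ 1 so that |u| < 8; then |u - 7| ≤ 15.
Hence |u² − 49| ≤ 15|u + 7|, which is < ϵ once |u + 7| < ϵ/15.
Take δ = min(1, ϵ/15). If 0 < |u + 7| < δ then both bounds hold and |u² − 49| ≤ 15|u + 7| < 15·(ϵ/15) = ϵ.

δ = min(1, ϵ/15)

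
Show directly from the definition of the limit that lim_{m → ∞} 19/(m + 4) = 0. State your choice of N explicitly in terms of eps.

Suppose eps > 0. For m ≥ 1, |19/(m + 4) − 0| = 19/(m + 4) ≤ 19/m.
We need 19/m < eps, i.e. m > 19/eps.
Take N = 19/eps. If m > N then |19/(m + 4)| ≤ 19/m < eps.

N = 19/eps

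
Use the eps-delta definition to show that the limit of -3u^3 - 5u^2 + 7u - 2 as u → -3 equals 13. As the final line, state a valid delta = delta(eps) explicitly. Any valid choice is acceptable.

delta = min(2, eps/100)

Fix eps > 0. We want delta > 0 such that 0 < |u + 3| < delta implies |(-3u^3 - 5u^2 + 7u - 2) − 13| < eps.
(-3u^3 - 5u^2 + 7u - 2) − 13 = -3u^3 - 5u^2 + 7u - 15 = (u + 3)(-3u^2 + 4u - 5).
So |(-3u^3 - 5u^2 + 7u - 2) − 13| = |u + 3|·|-3u^2 + 4u - 5|.
Require delta ≤ 2. Then |u + 3| < 2 gives |u| < 5, and by the triangle inequality |-3u^2 + 4u - 5| ≤ 3·5^2 + 4·5 + 5 = 100.
Hence |(-3u^3 - 5u^2 + 7u - 2) − 13| ≤ 100|u + 3| < eps provided |u + 3| < eps/100.
Take delta = min(2, eps/100). Then 0 < |u + 3| < delta gives both |u + 3| < 2 and |u + 3| < eps/100, so |(-3u^3 - 5u^2 + 7u - 2) − 13| < eps.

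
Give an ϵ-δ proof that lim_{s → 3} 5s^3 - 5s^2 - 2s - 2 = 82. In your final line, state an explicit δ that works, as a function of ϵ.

Let ϵ > 0 be given. We want δ > 0 such that 0 < |s − 3| < δ implies |(5s^3 - 5s^2 - 2s - 2) − 82| < ϵ.
(5s^3 - 5s^2 - 2s - 2) − 82 = 5s^3 - 5s^2 - 2s - 84 = (s − 3)(5s^2 + 10s + 28).
So |(5s^3 - 5s^2 - 2s - 2) − 82| = |s − 3|·|5s^2 + 10s + 28|.
Require δ ≤ 1. Then |s − 3| < 1 gives |s| < 4, and by the triangle inequality |5s^2 + 10s + 28| ≤ 5·4^2 + 10·4 + 28 = 148.
Hence |(5s^3 - 5s^2 - 2s - 2) − 82| ≤ 148|s − 3| < ϵ provided |s − 3| < ϵ/148.
Take δ = min(1, ϵ/148). Then 0 < |s − 3| < δ gives both |s − 3| < 1 and |s − 3| < ϵ/148, so |(5s^3 - 5s^2 - 2s - 2) − 82| < ϵ.

δ = min(1, ϵ/148)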